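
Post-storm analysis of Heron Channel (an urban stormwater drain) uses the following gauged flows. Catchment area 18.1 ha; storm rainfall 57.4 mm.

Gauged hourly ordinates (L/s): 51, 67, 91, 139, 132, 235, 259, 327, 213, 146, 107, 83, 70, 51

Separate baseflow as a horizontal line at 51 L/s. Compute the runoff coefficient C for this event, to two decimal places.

ΣQ_DR = 1257 L/s; V = ΣQ_DR·Δt = 4.525 × 10^6 L.
Runoff depth d = V / A = 25.00 mm.
C = d / P = 25.00 / 57.4 = 0.44.

C ≈ 0.44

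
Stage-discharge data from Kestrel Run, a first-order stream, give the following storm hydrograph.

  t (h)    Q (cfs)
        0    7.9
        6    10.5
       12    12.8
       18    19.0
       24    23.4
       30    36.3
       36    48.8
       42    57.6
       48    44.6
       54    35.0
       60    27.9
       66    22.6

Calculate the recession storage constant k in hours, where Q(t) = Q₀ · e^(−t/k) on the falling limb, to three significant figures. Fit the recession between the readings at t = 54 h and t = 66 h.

k ≈ 27.4 h

On the falling limb, Q drops from 35.0 to 22.6 cfs between t = 54 h and t = 66 h (Δt = 12 h).
k = −Δt / ln(Q₂/Q₁) = −12 / ln(22.6/35.0) = 27.4 h.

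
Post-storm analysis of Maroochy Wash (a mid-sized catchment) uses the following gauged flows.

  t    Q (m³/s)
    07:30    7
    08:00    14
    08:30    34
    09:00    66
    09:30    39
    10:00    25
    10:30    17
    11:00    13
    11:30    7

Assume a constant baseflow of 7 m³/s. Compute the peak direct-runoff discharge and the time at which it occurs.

Subtracting baseflow gives direct-runoff ordinates: 0.0, 7.0, 27.0, 59.0, 32.0, 18.0, 10.0, 6.0, 0.0 m³/s.
The maximum is 59.0 m³/s, occurring at the reading for t = 09:00.

Q_p = 59.0 m³/s at t = 09:00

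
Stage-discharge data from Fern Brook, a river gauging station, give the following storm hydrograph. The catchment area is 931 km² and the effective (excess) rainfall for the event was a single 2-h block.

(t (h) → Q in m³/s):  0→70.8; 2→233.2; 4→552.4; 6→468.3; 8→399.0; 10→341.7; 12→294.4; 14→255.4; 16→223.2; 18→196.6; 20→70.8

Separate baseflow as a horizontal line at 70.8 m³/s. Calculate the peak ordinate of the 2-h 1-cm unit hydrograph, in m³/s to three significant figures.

Direct runoff: 0.0, 162.4, 481.6, 397.5, 328.2, 270.9, 223.6, 184.6, 152.4, 125.8, 0.0 m³/s; ΣQ_DR = 2327 m³/s, peak = 481.6 m³/s.
Runoff depth d = ΣQ_DR·Δt / A = 2327 × 7200 / (931 km²) = 18.00 mm.
The 1-cm UH is the DRH scaled by (10 mm)/d, so U_p = 481.6 × 10/18.00 = 268 m³/s.

U_p ≈ 268 m³/s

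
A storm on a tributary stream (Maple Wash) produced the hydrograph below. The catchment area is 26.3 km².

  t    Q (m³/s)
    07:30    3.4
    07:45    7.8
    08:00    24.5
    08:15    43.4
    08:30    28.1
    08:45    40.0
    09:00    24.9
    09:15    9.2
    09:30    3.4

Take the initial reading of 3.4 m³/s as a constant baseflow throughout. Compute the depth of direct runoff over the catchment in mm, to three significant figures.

d ≈ 5.27 mm

Direct runoff: 0.0, 4.4, 21.1, 40.0, 24.7, 36.6, 21.5, 5.8, 0.0 m³/s; ΣQ_DR = 154.1 m³/s.
V = ΣQ_DR · Δt = 154.1 × 900 s = 1.387 × 10^5 m³.
Over A = 26.3 km², depth = V / A = 5.27 mm.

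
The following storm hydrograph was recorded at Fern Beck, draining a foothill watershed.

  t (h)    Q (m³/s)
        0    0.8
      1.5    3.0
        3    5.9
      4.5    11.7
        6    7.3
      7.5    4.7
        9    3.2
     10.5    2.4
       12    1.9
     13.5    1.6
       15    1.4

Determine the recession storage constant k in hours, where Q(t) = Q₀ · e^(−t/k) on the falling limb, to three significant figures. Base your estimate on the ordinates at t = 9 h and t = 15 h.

On the falling limb, Q drops from 3.2 to 1.4 m³/s between t = 9 h and t = 15 h (Δt = 6 h).
k = −Δt / ln(Q₂/Q₁) = −6 / ln(1.4/3.2) = 7.26 h.

k ≈ 7.26 h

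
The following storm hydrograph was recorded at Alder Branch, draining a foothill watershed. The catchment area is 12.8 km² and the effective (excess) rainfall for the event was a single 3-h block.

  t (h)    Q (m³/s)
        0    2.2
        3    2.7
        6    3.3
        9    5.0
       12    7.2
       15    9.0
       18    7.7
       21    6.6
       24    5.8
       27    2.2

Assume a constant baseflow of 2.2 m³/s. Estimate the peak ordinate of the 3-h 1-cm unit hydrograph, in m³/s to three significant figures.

Direct runoff: 0.0, 0.5, 1.1, 2.8, 5.0, 6.8, 5.5, 4.4, 3.6, 0.0 m³/s; ΣQ_DR = 29.70 m³/s, peak = 6.8 m³/s.
Runoff depth d = ΣQ_DR·Δt / A = 29.70 × 10800 / (12.8 km²) = 25.06 mm.
The 1-cm UH is the DRH scaled by (10 mm)/d, so U_p = 6.8 × 10/25.06 = 2.71 m³/s.

U_p ≈ 2.71 m³/s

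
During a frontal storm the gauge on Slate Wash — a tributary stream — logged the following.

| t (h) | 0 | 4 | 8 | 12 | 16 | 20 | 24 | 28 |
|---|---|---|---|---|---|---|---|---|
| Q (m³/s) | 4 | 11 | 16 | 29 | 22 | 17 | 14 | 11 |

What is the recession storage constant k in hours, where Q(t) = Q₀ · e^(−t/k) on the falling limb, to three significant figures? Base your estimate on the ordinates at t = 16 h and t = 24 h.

k ≈ 17.7 h

On the falling limb, Q drops from 22 to 14 m³/s between t = 16 h and t = 24 h (Δt = 8 h).
k = −Δt / ln(Q₂/Q₁) = −8 / ln(14/22) = 17.7 h.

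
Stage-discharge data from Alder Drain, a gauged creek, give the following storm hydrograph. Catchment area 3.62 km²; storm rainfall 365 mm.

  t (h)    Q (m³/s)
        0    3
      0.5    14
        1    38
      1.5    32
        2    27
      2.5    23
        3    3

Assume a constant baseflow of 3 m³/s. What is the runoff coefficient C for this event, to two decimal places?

C ≈ 0.16

ΣQ_DR = 119.0 m³/s; V = ΣQ_DR·Δt = 2.142 × 10^5 m³.
Runoff depth d = V / A = 59.17 mm.
C = d / P = 59.17 / 365 = 0.16.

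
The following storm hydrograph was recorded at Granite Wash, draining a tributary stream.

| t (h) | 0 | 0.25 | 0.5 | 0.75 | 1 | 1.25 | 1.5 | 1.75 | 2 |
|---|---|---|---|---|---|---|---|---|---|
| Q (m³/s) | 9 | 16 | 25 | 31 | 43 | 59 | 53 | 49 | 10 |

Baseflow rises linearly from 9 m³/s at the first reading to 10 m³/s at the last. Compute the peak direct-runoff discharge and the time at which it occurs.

Q_p = 49.38 m³/s at t = 1.25 h

Subtracting baseflow gives direct-runoff ordinates: 0.00, 6.88, 15.75, 21.62, 33.50, 49.38, 43.25, 39.12, 0.00 m³/s.
The maximum is 49.38 m³/s, occurring at the reading for t = 1.25 h.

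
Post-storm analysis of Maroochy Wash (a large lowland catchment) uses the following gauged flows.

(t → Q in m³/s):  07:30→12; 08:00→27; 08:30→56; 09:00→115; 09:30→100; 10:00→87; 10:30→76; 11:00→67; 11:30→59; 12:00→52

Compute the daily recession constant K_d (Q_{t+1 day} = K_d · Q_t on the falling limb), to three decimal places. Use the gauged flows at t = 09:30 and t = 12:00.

K_d ≈ 0.002

Between t = 09:30 and t = 12:00 the flow falls from 100 to 52 m³/s over 5×0.5 h = 2.5 h.
Per-interval ratio K = (52/100)^(1/5) = 0.8774; K_d = K^(24/0.5) = 0.002.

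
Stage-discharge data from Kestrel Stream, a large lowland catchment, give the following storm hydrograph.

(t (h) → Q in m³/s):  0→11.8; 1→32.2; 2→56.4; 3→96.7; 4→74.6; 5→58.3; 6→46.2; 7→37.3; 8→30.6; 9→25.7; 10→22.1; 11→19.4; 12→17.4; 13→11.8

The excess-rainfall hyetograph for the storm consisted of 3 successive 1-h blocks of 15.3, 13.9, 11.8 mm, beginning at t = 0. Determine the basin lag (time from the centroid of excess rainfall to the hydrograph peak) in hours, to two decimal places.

Centroid of excess rainfall: t_c = Σ P_i·t̄_i / ΣP_i = 1.4146 h (block centres at 0.5, 1.5, 2.5 h).
Hydrograph peak occurs at t = 3 h, so basin lag t_L = 3 − 1.4146 = 1.59 h.

t_L ≈ 1.59 h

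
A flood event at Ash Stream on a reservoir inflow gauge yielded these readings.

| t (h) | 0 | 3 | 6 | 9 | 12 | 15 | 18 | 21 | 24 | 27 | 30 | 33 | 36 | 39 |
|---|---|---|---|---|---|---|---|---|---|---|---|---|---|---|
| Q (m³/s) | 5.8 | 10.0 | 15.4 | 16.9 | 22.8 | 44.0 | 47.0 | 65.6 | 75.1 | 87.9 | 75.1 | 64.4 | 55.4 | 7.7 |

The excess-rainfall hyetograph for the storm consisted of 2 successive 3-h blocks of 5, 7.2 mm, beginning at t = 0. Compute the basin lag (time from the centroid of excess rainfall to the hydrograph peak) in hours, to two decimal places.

t_L ≈ 23.73 h

Centroid of excess rainfall: t_c = Σ P_i·t̄_i / ΣP_i = 3.2705 h (block centres at 1.5, 4.5 h).
Hydrograph peak occurs at t = 27 h, so basin lag t_L = 27 − 3.2705 = 23.73 h.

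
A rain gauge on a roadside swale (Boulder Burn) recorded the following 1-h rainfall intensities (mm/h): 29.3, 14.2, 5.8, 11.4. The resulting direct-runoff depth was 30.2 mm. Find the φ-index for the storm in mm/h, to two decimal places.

φ ≈ 8.23 mm/h

Only the 3 blocks with intensity above φ contribute runoff: 29.3, 14.2, 11.4 mm/h.
Σ(I−φ)·Δt = d  ⇒  (29.3+14.2+11.4 − 3φ)·1 = 30.2
φ = (54.90 − 30.2/1) / 3 = 8.23 mm/h.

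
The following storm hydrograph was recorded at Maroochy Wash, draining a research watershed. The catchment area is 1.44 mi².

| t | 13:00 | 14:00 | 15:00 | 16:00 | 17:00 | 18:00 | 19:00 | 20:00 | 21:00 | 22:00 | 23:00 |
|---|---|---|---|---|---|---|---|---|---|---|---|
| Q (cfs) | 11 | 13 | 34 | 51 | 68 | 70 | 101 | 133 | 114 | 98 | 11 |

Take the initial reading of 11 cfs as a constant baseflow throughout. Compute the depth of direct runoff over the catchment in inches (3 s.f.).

d ≈ 0.627 in

Direct runoff: 0.0, 2.0, 23.0, 40.0, 57.0, 59.0, 90.0, 122.0, 103.0, 87.0, 0.0 cfs; ΣQ_DR = 583.0 cfs.
V = ΣQ_DR · Δt = 583.0 × 3600 s = 2.099 × 10^6 ft³.
Over A = 1.44 mi², depth = V / A = 0.627 in.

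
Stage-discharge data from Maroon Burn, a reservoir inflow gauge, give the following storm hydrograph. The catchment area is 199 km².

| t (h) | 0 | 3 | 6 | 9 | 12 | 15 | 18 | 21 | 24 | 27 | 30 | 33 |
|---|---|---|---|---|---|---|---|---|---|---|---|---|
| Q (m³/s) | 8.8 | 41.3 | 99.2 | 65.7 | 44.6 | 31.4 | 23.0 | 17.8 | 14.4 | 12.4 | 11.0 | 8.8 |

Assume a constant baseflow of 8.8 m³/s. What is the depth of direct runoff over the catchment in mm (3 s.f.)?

Direct runoff: 0.0, 32.5, 90.4, 56.9, 35.8, 22.6, 14.2, 9.0, 5.6, 3.6, 2.2, 0.0 m³/s; ΣQ_DR = 272.8 m³/s.
V = ΣQ_DR · Δt = 272.8 × 10800 s = 2.946 × 10^6 m³.
Over A = 199 km², depth = V / A = 14.8 mm.

d ≈ 14.8 mm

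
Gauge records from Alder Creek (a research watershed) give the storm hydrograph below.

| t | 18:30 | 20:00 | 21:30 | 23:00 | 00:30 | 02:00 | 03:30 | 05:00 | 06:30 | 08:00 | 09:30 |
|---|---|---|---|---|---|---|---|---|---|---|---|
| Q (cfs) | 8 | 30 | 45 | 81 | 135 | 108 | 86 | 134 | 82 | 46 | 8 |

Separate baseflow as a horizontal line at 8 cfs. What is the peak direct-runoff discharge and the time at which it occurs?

Subtracting baseflow gives direct-runoff ordinates: 0.0, 22.0, 37.0, 73.0, 127.0, 100.0, 78.0, 126.0, 74.0, 38.0, 0.0 cfs.
The maximum is 127.0 cfs, occurring at the reading for t = 00:30.

Q_p = 127.0 cfs at t = 00:30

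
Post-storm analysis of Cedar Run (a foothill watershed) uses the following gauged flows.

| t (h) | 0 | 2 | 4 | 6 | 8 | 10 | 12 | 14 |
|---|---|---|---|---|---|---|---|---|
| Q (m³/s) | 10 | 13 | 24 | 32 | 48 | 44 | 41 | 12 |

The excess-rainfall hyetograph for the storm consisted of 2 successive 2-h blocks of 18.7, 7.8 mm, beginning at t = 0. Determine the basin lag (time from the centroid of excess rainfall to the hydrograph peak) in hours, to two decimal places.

Centroid of excess rainfall: t_c = Σ P_i·t̄_i / ΣP_i = 1.5887 h (block centres at 1, 3 h).
Hydrograph peak occurs at t = 8 h, so basin lag t_L = 8 − 1.5887 = 6.41 h.

t_L ≈ 6.41 h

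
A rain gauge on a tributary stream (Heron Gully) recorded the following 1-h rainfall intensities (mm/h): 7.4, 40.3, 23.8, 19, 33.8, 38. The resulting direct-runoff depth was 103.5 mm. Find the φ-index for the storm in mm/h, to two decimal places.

φ ≈ 10.28 mm/h

Only the 5 blocks with intensity above φ contribute runoff: 40.3, 23.8, 19, 33.8, 38 mm/h.
Σ(I−φ)·Δt = d  ⇒  (40.3+23.8+19+33.8+38 − 5φ)·1 = 103.5
φ = (154.9 − 103.5/1) / 5 = 10.28 mm/h.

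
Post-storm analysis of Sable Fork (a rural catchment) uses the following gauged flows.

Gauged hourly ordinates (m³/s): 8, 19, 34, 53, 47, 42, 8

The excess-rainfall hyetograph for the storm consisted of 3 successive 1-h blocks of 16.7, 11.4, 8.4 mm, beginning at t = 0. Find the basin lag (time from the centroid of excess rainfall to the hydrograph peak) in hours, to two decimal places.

Centroid of excess rainfall: t_c = Σ P_i·t̄_i / ΣP_i = 1.2726 h (block centres at 0.5, 1.5, 2.5 h).
Hydrograph peak occurs at t = 3 h, so basin lag t_L = 3 − 1.2726 = 1.73 h.

t_L ≈ 1.73 h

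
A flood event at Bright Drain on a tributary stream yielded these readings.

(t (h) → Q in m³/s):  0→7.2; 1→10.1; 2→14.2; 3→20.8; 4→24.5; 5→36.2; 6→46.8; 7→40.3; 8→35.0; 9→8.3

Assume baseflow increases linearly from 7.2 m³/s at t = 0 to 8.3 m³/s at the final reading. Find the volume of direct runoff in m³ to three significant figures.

V ≈ 5.97 × 10^5 m³

Direct-runoff ordinates (Q − Q_b): 0.00, 2.78, 6.76, 13.23, 16.81, 28.39, 38.87, 32.24, 26.82, 0.00 m³/s.
ΣQ_DR = 165.9 m³/s.
With Δt = 1 h = 3600 s, V = ΣQ_DR · Δt = 165.9 × 3600 = 5.97 × 10^5 m³.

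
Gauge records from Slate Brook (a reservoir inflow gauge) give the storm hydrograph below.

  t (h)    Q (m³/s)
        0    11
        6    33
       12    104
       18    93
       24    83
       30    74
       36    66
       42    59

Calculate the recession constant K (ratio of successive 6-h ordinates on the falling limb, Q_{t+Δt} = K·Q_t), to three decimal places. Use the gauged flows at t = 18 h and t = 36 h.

Using the recession-limb readings at t = 18 h and t = 36 h: Q falls from 93 to 66 m³/s over 3 intervals.
K = (Q₂/Q₁)^(1/3) = (66/93)^(1/3) = 0.892.

K ≈ 0.892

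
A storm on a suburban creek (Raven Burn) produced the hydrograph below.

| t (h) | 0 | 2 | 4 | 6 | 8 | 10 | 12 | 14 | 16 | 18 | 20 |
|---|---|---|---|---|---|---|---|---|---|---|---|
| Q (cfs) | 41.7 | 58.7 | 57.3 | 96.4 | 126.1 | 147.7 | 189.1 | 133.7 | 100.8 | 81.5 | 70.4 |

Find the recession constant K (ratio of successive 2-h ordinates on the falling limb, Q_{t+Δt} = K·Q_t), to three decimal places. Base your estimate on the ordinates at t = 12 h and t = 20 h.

Using the recession-limb readings at t = 12 h and t = 20 h: Q falls from 189.1 to 70.4 cfs over 4 intervals.
K = (Q₂/Q₁)^(1/4) = (70.4/189.1)^(1/4) = 0.781.

K ≈ 0.781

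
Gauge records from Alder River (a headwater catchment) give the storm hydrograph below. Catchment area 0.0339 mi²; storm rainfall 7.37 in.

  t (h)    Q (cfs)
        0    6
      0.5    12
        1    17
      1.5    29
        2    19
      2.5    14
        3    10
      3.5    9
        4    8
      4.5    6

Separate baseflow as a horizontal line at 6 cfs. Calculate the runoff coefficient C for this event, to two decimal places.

ΣQ_DR = 70.00 cfs; V = ΣQ_DR·Δt = 1.260 × 10^5 ft³.
Runoff depth d = V / A = 1.600 in.
C = d / P = 1.600 / 7.37 = 0.22.

C ≈ 0.22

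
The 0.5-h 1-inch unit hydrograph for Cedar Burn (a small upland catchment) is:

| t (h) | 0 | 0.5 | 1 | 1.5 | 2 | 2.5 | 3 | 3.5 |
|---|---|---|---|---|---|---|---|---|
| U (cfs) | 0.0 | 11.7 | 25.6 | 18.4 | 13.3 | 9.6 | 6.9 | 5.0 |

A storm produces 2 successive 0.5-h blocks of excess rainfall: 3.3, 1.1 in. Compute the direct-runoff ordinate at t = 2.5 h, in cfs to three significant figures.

By discrete convolution, Q_j = Σ (P_i / 1 in) · U_{j−i}.
At t = 2.5 h (j=5): Q = (3.3/1)·9.6 + (1.1/1)·13.3 = 46.3 cfs.

Q ≈ 46.3 cfs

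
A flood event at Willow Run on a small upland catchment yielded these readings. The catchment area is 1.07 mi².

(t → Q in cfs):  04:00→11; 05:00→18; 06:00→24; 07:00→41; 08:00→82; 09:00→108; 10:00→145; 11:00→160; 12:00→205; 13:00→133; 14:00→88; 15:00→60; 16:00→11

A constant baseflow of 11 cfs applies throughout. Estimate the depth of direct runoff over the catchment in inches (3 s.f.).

d ≈ 1.37 in

Direct runoff: 0.0, 7.0, 13.0, 30.0, 71.0, 97.0, 134.0, 149.0, 194.0, 122.0, 77.0, 49.0, 0.0 cfs; ΣQ_DR = 943.0 cfs.
V = ΣQ_DR · Δt = 943.0 × 3600 s = 3.395 × 10^6 ft³.
Over A = 1.07 mi², depth = V / A = 1.37 in.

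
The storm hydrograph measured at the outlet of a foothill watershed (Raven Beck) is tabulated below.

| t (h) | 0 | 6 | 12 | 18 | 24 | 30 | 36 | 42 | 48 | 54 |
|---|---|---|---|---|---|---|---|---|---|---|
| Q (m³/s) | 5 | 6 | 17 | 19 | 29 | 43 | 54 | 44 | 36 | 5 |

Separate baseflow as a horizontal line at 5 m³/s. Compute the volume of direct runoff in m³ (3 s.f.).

V ≈ 4.49 × 10^6 m³

Direct-runoff ordinates (Q − Q_b): 0.0, 1.0, 12.0, 14.0, 24.0, 38.0, 49.0, 39.0, 31.0, 0.0 m³/s.
ΣQ_DR = 208.0 m³/s.
With Δt = 6 h = 21600 s, V = ΣQ_DR · Δt = 208.0 × 21600 = 4.49 × 10^6 m³.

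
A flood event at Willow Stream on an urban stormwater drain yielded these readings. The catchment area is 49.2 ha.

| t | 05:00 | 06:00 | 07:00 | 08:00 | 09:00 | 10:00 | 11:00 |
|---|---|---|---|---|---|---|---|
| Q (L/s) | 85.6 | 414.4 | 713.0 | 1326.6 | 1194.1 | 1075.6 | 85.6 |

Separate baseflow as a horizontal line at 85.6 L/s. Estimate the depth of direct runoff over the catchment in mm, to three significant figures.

d ≈ 31.4 mm

Direct runoff: 0.0, 328.8, 627.4, 1241.0, 1108.5, 990.0, 0.0 L/s; ΣQ_DR = 4296 L/s.
V = ΣQ_DR · Δt = 4296 × 3600 s = 1.546 × 10^7 L.
Over A = 49.2 ha, depth = V / A = 31.4 mm.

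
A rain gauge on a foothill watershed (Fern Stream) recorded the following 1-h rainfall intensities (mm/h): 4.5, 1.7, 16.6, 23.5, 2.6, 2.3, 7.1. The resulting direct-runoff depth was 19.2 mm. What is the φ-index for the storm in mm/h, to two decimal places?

φ ≈ 10.45 mm/h

Only the 2 blocks with intensity above φ contribute runoff: 16.6, 23.5 mm/h.
Σ(I−φ)·Δt = d  ⇒  (16.6+23.5 − 2φ)·1 = 19.2
φ = (40.10 − 19.2/1) / 2 = 10.45 mm/h.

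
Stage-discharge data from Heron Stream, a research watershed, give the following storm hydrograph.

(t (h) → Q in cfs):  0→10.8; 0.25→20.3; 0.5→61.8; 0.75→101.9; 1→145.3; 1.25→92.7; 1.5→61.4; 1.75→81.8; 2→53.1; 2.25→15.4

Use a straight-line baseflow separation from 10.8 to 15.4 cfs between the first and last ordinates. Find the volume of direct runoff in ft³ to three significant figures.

V ≈ 4.62 × 10^5 ft³

Direct-runoff ordinates (Q − Q_b): 0.00, 8.99, 49.98, 89.57, 132.46, 79.34, 47.53, 67.42, 38.21, 0.00 cfs.
ΣQ_DR = 513.5 cfs.
With Δt = 0.25 h = 900 s, V = ΣQ_DR · Δt = 513.5 × 900 = 4.62 × 10^5 ft³.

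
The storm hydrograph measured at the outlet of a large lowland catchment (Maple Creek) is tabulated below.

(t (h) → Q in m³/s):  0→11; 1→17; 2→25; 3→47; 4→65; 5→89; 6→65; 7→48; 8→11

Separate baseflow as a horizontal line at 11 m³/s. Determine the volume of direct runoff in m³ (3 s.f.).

Direct-runoff ordinates (Q − Q_b): 0.0, 6.0, 14.0, 36.0, 54.0, 78.0, 54.0, 37.0, 0.0 m³/s.
ΣQ_DR = 279.0 m³/s.
With Δt = 1 h = 3600 s, V = ΣQ_DR · Δt = 279.0 × 3600 = 1.00 × 10^6 m³.

V ≈ 1.00 × 10^6 m³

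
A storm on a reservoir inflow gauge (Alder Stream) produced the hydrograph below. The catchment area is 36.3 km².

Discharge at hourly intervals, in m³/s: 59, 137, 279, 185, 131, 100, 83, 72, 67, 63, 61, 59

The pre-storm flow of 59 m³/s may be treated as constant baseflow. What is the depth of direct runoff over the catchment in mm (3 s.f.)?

Direct runoff: 0.0, 78.0, 220.0, 126.0, 72.0, 41.0, 24.0, 13.0, 8.0, 4.0, 2.0, 0.0 m³/s; ΣQ_DR = 588.0 m³/s.
V = ΣQ_DR · Δt = 588.0 × 3600 s = 2.117 × 10^6 m³.
Over A = 36.3 km², depth = V / A = 58.3 mm.

d ≈ 58.3 mm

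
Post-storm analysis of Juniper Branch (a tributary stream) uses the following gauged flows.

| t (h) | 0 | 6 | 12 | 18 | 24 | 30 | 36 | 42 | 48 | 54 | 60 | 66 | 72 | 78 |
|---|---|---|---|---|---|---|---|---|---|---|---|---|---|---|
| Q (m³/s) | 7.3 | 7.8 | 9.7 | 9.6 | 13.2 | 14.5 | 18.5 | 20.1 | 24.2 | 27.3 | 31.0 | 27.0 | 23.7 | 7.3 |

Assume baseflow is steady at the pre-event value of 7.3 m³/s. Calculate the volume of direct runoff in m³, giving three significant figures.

Direct-runoff ordinates (Q − Q_b): 0.0, 0.5, 2.4, 2.3, 5.9, 7.2, 11.2, 12.8, 16.9, 20.0, 23.7, 19.7, 16.4, 0.0 m³/s.
ΣQ_DR = 139.0 m³/s.
With Δt = 6 h = 21600 s, V = ΣQ_DR · Δt = 139.0 × 21600 = 3.00 × 10^6 m³.

V ≈ 3.00 × 10^6 m³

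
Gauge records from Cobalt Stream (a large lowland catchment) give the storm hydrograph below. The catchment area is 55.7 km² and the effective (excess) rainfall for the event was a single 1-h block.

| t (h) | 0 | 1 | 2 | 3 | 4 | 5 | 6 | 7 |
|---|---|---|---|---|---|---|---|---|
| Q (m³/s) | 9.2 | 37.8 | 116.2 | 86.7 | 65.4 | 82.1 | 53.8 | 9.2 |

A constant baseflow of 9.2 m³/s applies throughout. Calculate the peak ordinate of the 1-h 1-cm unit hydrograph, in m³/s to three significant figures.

Direct runoff: 0.0, 28.6, 107.0, 77.5, 56.2, 72.9, 44.6, 0.0 m³/s; ΣQ_DR = 386.8 m³/s, peak = 107.0 m³/s.
Runoff depth d = ΣQ_DR·Δt / A = 386.8 × 3600 / (55.7 km²) = 25.00 mm.
The 1-cm UH is the DRH scaled by (10 mm)/d, so U_p = 107.0 × 10/25.00 = 42.8 m³/s.

U_p ≈ 42.8 m³/s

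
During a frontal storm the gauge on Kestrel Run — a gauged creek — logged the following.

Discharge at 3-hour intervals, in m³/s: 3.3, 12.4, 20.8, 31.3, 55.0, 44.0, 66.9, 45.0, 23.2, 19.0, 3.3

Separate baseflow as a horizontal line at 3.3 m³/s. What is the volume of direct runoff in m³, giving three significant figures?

Direct-runoff ordinates (Q − Q_b): 0.0, 9.1, 17.5, 28.0, 51.7, 40.7, 63.6, 41.7, 19.9, 15.7, 0.0 m³/s.
ΣQ_DR = 287.9 m³/s.
With Δt = 3 h = 10800 s, V = ΣQ_DR · Δt = 287.9 × 10800 = 3.11 × 10^6 m³.

V ≈ 3.11 × 10^6 m³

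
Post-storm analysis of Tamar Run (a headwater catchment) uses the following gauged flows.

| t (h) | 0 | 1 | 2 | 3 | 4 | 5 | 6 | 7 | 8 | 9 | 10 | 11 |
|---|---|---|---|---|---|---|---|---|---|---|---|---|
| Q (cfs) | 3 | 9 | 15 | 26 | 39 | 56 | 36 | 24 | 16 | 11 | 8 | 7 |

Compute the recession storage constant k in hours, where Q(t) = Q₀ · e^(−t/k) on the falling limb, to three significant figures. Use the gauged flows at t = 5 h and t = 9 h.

On the falling limb, Q drops from 56 to 11 cfs between t = 5 h and t = 9 h (Δt = 4 h).
k = −Δt / ln(Q₂/Q₁) = −4 / ln(11/56) = 2.46 h.

k ≈ 2.46 h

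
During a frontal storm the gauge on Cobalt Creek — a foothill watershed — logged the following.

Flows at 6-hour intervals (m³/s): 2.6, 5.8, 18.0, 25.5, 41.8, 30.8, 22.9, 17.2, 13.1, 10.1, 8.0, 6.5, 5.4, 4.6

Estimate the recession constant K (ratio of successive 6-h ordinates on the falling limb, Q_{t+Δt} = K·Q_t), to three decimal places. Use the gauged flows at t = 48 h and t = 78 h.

Using the recession-limb readings at t = 48 h and t = 78 h: Q falls from 13.1 to 4.6 m³/s over 5 intervals.
K = (Q₂/Q₁)^(1/5) = (4.6/13.1)^(1/5) = 0.811.

K ≈ 0.811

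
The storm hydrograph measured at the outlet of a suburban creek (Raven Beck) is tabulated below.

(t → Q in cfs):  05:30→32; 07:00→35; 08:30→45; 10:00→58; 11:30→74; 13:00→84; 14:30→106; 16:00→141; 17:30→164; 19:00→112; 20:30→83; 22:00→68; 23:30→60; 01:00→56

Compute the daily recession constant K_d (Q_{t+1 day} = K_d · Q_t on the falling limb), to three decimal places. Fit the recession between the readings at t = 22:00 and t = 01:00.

K_d ≈ 0.212

Between t = 22:00 and t = 01:00 the flow falls from 68 to 56 cfs over 2×1.5 h = 3 h.
Per-interval ratio K = (56/68)^(1/2) = 0.9075; K_d = K^(24/1.5) = 0.212.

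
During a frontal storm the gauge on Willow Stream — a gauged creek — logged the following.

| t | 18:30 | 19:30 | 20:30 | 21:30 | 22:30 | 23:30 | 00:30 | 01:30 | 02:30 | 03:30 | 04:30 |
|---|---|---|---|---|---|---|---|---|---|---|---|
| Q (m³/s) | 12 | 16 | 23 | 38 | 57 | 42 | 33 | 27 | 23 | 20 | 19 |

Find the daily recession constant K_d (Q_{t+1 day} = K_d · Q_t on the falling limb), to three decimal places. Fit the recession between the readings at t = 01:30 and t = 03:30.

K_d ≈ 0.027

Between t = 01:30 and t = 03:30 the flow falls from 27 to 20 m³/s over 2×1 h = 2 h.
Per-interval ratio K = (20/27)^(1/2) = 0.8607; K_d = K^(24/1) = 0.027.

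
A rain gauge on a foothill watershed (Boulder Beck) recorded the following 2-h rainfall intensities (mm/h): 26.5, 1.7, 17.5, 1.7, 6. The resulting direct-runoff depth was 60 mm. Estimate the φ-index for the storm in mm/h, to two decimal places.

φ ≈ 7.00 mm/h

Only the 2 blocks with intensity above φ contribute runoff: 26.5, 17.5 mm/h.
Σ(I−φ)·Δt = d  ⇒  (26.5+17.5 − 2φ)·2 = 60
φ = (44.00 − 60/2) / 2 = 7.00 mm/h.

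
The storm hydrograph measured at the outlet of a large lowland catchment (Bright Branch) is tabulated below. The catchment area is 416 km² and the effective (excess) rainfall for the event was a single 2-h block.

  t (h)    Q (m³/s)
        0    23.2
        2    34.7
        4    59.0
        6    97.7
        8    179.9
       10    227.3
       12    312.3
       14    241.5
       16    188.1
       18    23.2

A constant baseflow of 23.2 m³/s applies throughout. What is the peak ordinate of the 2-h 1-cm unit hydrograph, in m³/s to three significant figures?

U_p ≈ 145 m³/s

Direct runoff: 0.0, 11.5, 35.8, 74.5, 156.7, 204.1, 289.1, 218.3, 164.9, 0.0 m³/s; ΣQ_DR = 1155 m³/s, peak = 289.1 m³/s.
Runoff depth d = ΣQ_DR·Δt / A = 1155 × 7200 / (416 km²) = 19.99 mm.
The 1-cm UH is the DRH scaled by (10 mm)/d, so U_p = 289.1 × 10/19.99 = 145 m³/s.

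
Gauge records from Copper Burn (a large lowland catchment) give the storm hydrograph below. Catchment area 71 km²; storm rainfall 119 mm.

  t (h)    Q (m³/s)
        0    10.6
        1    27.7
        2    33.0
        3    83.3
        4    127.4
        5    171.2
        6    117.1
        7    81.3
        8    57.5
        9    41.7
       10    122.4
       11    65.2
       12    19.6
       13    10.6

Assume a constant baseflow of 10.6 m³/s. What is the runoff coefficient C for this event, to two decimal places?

ΣQ_DR = 820.2 m³/s; V = ΣQ_DR·Δt = 2.953 × 10^6 m³.
Runoff depth d = V / A = 41.59 mm.
C = d / P = 41.59 / 119 = 0.35.

C ≈ 0.35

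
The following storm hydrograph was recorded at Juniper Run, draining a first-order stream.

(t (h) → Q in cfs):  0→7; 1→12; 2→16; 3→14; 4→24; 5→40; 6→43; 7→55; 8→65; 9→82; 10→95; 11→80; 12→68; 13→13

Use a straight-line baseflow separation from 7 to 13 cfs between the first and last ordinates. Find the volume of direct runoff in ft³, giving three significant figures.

Direct-runoff ordinates (Q − Q_b): 0.00, 4.54, 8.08, 5.62, 15.15, 30.69, 33.23, 44.77, 54.31, 70.85, 83.38, 67.92, 55.46, 0.00 cfs.
ΣQ_DR = 474.0 cfs.
With Δt = 1 h = 3600 s, V = ΣQ_DR · Δt = 474.0 × 3600 = 1.71 × 10^6 ft³.

V ≈ 1.71 × 10^6 ft³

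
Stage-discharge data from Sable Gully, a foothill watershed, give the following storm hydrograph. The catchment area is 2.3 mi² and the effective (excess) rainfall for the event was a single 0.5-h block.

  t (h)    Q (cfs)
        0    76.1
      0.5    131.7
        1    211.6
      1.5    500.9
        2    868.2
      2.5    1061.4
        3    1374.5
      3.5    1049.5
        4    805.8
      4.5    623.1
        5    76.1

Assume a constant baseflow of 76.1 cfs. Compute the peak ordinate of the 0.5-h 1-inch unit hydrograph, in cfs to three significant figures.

U_p ≈ 649 cfs

Direct runoff: 0.0, 55.6, 135.5, 424.8, 792.1, 985.3, 1298.4, 973.4, 729.7, 547.0, 0.0 cfs; ΣQ_DR = 5942 cfs, peak = 1298.4 cfs.
Runoff depth d = ΣQ_DR·Δt / A = 5942 × 1800 / (2.3 mi²) = 2.002 in.
The 1-inch UH is the DRH scaled by (1 in)/d, so U_p = 1298.4 × 1/2.002 = 649 cfs.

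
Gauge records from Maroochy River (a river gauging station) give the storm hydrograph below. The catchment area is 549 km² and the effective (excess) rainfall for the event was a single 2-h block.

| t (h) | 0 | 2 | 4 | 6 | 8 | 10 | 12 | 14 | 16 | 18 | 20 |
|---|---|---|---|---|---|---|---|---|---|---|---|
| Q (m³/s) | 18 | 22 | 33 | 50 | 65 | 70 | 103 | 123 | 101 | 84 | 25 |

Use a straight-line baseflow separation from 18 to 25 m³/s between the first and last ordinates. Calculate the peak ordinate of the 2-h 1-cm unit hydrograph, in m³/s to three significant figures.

U_p ≈ 167 m³/s

Direct runoff: 0.00, 3.30, 13.60, 29.90, 44.20, 48.50, 80.80, 100.10, 77.40, 59.70, 0.00 m³/s; ΣQ_DR = 457.5 m³/s, peak = 100.10 m³/s.
Runoff depth d = ΣQ_DR·Δt / A = 457.5 × 7200 / (549 km²) = 6.000 mm.
The 1-cm UH is the DRH scaled by (10 mm)/d, so U_p = 100.10 × 10/6.000 = 167 m³/s.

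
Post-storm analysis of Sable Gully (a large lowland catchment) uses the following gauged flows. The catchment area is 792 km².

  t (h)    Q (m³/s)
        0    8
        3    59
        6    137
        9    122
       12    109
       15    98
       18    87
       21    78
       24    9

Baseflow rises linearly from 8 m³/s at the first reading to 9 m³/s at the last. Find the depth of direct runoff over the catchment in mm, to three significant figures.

Direct runoff: 0.00, 50.88, 128.75, 113.62, 100.50, 89.38, 78.25, 69.12, 0.00 m³/s; ΣQ_DR = 630.5 m³/s.
V = ΣQ_DR · Δt = 630.5 × 10800 s = 6.809 × 10^6 m³.
Over A = 792 km², depth = V / A = 8.60 mm.

d ≈ 8.60 mm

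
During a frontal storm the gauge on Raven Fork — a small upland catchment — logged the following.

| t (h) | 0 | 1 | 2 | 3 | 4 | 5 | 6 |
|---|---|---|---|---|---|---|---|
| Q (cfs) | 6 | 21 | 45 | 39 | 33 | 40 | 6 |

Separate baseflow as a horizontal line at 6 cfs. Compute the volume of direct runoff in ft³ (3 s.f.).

V ≈ 5.33 × 10^5 ft³

Direct-runoff ordinates (Q − Q_b): 0.0, 15.0, 39.0, 33.0, 27.0, 34.0, 0.0 cfs.
ΣQ_DR = 148.0 cfs.
With Δt = 1 h = 3600 s, V = ΣQ_DR · Δt = 148.0 × 3600 = 5.33 × 10^5 ft³.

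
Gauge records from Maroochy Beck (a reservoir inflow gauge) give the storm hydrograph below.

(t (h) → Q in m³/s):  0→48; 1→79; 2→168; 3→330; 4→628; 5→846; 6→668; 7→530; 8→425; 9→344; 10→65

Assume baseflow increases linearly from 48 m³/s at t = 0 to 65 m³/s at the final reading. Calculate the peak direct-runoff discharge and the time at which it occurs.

Subtracting baseflow gives direct-runoff ordinates: 0.00, 29.30, 116.60, 276.90, 573.20, 789.50, 609.80, 470.10, 363.40, 280.70, 0.00 m³/s.
The maximum is 789.50 m³/s, occurring at the reading for t = 5 h.

Q_p = 789.50 m³/s at t = 5 h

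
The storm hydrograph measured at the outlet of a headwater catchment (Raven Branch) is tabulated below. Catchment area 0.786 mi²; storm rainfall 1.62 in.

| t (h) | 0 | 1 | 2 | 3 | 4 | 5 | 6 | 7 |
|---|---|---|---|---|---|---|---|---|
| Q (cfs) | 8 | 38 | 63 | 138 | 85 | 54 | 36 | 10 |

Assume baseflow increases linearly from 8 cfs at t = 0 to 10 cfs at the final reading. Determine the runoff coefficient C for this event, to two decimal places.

C ≈ 0.44

ΣQ_DR = 360.0 cfs; V = ΣQ_DR·Δt = 1.296 × 10^6 ft³.
Runoff depth d = V / A = 0.7097 in.
C = d / P = 0.7097 / 1.62 = 0.44.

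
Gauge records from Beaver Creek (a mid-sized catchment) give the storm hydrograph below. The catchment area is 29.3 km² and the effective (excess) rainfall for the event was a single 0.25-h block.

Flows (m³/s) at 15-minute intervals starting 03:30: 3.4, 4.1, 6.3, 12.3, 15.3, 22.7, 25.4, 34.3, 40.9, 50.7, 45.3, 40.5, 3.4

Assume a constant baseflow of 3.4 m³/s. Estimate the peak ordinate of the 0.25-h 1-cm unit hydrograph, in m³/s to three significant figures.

U_p ≈ 59.1 m³/s

Direct runoff: 0.0, 0.7, 2.9, 8.9, 11.9, 19.3, 22.0, 30.9, 37.5, 47.3, 41.9, 37.1, 0.0 m³/s; ΣQ_DR = 260.4 m³/s, peak = 47.3 m³/s.
Runoff depth d = ΣQ_DR·Δt / A = 260.4 × 900 / (29.3 km²) = 7.999 mm.
The 1-cm UH is the DRH scaled by (10 mm)/d, so U_p = 47.3 × 10/7.999 = 59.1 m³/s.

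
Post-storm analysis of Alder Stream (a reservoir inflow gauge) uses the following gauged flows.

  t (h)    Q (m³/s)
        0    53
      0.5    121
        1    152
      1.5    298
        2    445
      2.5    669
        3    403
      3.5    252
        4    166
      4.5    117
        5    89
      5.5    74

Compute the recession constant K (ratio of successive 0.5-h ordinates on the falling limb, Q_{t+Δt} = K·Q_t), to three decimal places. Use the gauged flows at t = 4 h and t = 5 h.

Using the recession-limb readings at t = 4 h and t = 5 h: Q falls from 166 to 89 m³/s over 2 intervals.
K = (Q₂/Q₁)^(1/2) = (89/166)^(1/2) = 0.732.

K ≈ 0.732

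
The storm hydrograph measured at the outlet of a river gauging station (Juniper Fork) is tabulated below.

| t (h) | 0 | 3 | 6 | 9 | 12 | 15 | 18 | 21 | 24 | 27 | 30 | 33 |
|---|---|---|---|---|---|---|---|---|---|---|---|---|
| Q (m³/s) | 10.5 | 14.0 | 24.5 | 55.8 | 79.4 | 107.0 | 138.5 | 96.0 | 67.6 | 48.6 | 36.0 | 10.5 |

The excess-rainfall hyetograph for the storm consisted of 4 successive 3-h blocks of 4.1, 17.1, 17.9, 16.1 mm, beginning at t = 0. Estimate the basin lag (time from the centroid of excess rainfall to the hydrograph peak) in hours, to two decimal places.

Centroid of excess rainfall: t_c = Σ P_i·t̄_i / ΣP_i = 7.0000 h (block centres at 1.5, 4.5, 7.5, 10.5 h).
Hydrograph peak occurs at t = 18 h, so basin lag t_L = 18 − 7.0000 = 11.00 h.

t_L ≈ 11.00 h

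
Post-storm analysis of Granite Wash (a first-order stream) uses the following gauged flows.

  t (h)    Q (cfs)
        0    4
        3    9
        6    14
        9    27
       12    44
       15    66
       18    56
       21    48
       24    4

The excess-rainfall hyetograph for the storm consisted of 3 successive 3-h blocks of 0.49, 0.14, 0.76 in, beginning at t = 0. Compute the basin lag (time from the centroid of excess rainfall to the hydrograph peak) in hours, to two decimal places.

t_L ≈ 9.92 h

Centroid of excess rainfall: t_c = Σ P_i·t̄_i / ΣP_i = 5.0827 h (block centres at 1.5, 4.5, 7.5 h).
Hydrograph peak occurs at t = 15 h, so basin lag t_L = 15 − 5.0827 = 9.92 h.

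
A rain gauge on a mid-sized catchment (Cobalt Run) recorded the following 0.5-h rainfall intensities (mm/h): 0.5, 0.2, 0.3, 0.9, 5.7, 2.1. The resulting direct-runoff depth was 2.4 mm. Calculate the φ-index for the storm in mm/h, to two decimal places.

φ ≈ 1.50 mm/h

Only the 2 blocks with intensity above φ contribute runoff: 5.7, 2.1 mm/h.
Σ(I−φ)·Δt = d  ⇒  (5.7+2.1 − 2φ)·0.5 = 2.4
φ = (7.800 − 2.4/0.5) / 2 = 1.50 mm/h.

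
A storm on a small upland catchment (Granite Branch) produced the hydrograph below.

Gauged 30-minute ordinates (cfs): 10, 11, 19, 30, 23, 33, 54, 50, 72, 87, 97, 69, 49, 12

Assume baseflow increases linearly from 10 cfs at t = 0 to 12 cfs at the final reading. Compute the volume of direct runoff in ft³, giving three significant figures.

V ≈ 8.32 × 10^5 ft³

Direct-runoff ordinates (Q − Q_b): 0.00, 0.85, 8.69, 19.54, 12.38, 22.23, 43.08, 38.92, 60.77, 75.62, 85.46, 57.31, 37.15, 0.00 cfs.
ΣQ_DR = 462.0 cfs.
With Δt = 0.5 h = 1800 s, V = ΣQ_DR · Δt = 462.0 × 1800 = 8.32 × 10^5 ft³.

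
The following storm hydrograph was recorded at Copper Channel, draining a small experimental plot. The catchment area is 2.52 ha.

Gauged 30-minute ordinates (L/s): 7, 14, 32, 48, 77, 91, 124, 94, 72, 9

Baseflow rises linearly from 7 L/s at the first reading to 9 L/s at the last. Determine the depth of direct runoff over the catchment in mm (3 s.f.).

d ≈ 34.9 mm

Direct runoff: 0.00, 6.78, 24.56, 40.33, 69.11, 82.89, 115.67, 85.44, 63.22, 0.00 L/s; ΣQ_DR = 488.0 L/s.
V = ΣQ_DR · Δt = 488.0 × 1800 s = 8.784 × 10^5 L.
Over A = 2.52 ha, depth = V / A = 34.9 mm.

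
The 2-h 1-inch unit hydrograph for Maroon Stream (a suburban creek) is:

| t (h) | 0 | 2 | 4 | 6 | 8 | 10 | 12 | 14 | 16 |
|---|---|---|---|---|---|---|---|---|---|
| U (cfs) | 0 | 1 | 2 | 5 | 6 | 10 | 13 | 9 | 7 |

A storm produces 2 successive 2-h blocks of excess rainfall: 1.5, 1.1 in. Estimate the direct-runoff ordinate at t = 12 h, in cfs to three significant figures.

Q ≈ 30.5 cfs

By discrete convolution, Q_j = Σ (P_i / 1 in) · U_{j−i}.
At t = 12 h (j=6): Q = (1.5/1)·13 + (1.1/1)·10 = 30.5 cfs.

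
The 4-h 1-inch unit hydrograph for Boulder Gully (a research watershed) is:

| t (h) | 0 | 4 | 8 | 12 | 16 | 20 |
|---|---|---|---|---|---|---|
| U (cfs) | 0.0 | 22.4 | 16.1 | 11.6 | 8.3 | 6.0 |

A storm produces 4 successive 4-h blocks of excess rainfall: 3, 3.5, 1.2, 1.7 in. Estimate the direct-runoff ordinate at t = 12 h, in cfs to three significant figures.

Q ≈ 118 cfs

By discrete convolution, Q_j = Σ (P_i / 1 in) · U_{j−i}.
At t = 12 h (j=3): Q = (3/1)·11.6 + (3.5/1)·16.1 + (1.2/1)·22.4 + (1.7/1)·0.0 = 118 cfs.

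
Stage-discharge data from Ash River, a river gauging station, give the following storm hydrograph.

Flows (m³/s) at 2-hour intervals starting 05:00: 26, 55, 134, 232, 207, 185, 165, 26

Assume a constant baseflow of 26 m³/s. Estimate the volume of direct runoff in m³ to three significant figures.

Direct-runoff ordinates (Q − Q_b): 0.0, 29.0, 108.0, 206.0, 181.0, 159.0, 139.0, 0.0 m³/s.
ΣQ_DR = 822.0 m³/s.
With Δt = 2 h = 7200 s, V = ΣQ_DR · Δt = 822.0 × 7200 = 5.92 × 10^6 m³.

V ≈ 5.92 × 10^6 m³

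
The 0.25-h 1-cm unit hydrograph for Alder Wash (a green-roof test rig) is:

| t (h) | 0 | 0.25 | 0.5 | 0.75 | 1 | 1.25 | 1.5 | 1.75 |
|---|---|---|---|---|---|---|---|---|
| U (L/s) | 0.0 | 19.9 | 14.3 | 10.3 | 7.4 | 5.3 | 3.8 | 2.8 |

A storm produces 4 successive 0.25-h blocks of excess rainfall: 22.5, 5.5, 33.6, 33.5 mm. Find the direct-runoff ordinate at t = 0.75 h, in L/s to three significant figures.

By discrete convolution, Q_j = Σ (P_i / 10 mm) · U_{j−i}.
At t = 0.75 h (j=3): Q = (22.5/10)·10.3 + (5.5/10)·14.3 + (33.6/10)·19.9 + (33.5/10)·0.0 = 97.9 L/s.

Q ≈ 97.9 L/s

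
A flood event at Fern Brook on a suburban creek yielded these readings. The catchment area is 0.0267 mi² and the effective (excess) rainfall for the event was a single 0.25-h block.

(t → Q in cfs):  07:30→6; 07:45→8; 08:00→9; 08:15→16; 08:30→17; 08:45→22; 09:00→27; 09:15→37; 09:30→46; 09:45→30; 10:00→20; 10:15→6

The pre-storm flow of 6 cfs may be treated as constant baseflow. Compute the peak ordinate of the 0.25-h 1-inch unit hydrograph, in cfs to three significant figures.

U_p ≈ 16.0 cfs

Direct runoff: 0.0, 2.0, 3.0, 10.0, 11.0, 16.0, 21.0, 31.0, 40.0, 24.0, 14.0, 0.0 cfs; ΣQ_DR = 172.0 cfs, peak = 40.0 cfs.
Runoff depth d = ΣQ_DR·Δt / A = 172.0 × 900 / (0.0267 mi²) = 2.496 in.
The 1-inch UH is the DRH scaled by (1 in)/d, so U_p = 40.0 × 1/2.496 = 16.0 cfs.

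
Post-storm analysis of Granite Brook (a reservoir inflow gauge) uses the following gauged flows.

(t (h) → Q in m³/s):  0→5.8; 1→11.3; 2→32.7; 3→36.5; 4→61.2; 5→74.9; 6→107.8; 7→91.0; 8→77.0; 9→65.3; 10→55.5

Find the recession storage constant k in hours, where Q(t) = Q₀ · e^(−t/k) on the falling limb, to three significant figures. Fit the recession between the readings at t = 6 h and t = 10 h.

k ≈ 6.03 h

On the falling limb, Q drops from 107.8 to 55.5 m³/s between t = 6 h and t = 10 h (Δt = 4 h).
k = −Δt / ln(Q₂/Q₁) = −4 / ln(55.5/107.8) = 6.03 h.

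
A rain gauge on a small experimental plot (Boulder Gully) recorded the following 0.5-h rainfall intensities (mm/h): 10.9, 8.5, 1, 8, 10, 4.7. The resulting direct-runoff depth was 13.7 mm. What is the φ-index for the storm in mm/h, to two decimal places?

φ ≈ 2.94 mm/h

Only the 5 blocks with intensity above φ contribute runoff: 10.9, 8.5, 8, 10, 4.7 mm/h.
Σ(I−φ)·Δt = d  ⇒  (10.9+8.5+8+10+4.7 − 5φ)·0.5 = 13.7
φ = (42.10 − 13.7/0.5) / 5 = 2.94 mm/h.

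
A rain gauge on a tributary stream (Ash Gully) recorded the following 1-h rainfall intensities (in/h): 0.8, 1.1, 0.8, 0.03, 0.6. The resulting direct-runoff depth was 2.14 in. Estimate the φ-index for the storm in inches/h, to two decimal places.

Only the 4 blocks with intensity above φ contribute runoff: 0.8, 1.1, 0.8, 0.6 in/h.
Σ(I−φ)·Δt = d  ⇒  (0.8+1.1+0.8+0.6 − 4φ)·1 = 2.14
φ = (3.300 − 2.14/1) / 4 = 0.29 in/h.

φ ≈ 0.29 in/h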